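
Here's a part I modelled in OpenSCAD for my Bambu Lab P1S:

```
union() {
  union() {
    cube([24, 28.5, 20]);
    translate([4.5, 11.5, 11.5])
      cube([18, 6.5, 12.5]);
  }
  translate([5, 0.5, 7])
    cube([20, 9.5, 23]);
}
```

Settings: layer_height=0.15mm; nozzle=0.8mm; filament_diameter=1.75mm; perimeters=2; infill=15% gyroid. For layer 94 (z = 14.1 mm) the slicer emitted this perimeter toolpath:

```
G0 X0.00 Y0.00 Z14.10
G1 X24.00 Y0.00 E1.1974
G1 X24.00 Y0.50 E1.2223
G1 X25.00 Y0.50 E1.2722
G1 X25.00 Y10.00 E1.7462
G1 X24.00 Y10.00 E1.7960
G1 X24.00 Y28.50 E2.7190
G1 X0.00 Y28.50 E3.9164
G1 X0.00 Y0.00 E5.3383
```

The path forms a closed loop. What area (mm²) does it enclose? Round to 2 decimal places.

Apply the shoelace formula to the sequence of (X, Y) vertices; enclosed area = 693.50 mm².

693.50 mm²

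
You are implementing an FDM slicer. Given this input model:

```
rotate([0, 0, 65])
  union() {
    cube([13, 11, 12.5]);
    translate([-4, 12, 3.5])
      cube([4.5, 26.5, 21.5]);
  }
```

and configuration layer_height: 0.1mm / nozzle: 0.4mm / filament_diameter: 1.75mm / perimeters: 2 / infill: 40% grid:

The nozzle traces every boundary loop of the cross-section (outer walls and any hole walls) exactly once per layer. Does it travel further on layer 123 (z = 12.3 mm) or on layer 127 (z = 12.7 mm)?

Layer 123 (z = 12.3): the cube is present — its section is the full 13×11 rectangle (perimeter 48.00 mm); the 4.5×26.5 cube at (-4, 12) contributes its full rectangle (perimeter 62.00 mm); Combining (union): the 2 present regions are separate (no shared area or edge), so areas and boundary lengths simply add and each stays a separate island — boundary = 110.00 mm; (rotated 65° about Z; rotation is an isometry so areas/perimeters/island counts are preserved). So its perimeter = 110.00 mm. Layer 127 (z = 12.7): the cube is not intersected at this z (z outside [0, 12.5]); the cube at (-4, 12) (footprint 4.5×26.5) is included at this height (perimeter 62.00 mm); Taking the union: only the 4.5×26.5 cube at (-4, 12) is present, so the union is just that shape — boundary = 62.00 mm; (whole slice rotated 65° about Z — lengths, areas and connectivity unchanged). So its perimeter = 62.00 mm. Layer 123 is larger (110.00 vs 62.00 mm).

layer 123 (z = 12.3 mm)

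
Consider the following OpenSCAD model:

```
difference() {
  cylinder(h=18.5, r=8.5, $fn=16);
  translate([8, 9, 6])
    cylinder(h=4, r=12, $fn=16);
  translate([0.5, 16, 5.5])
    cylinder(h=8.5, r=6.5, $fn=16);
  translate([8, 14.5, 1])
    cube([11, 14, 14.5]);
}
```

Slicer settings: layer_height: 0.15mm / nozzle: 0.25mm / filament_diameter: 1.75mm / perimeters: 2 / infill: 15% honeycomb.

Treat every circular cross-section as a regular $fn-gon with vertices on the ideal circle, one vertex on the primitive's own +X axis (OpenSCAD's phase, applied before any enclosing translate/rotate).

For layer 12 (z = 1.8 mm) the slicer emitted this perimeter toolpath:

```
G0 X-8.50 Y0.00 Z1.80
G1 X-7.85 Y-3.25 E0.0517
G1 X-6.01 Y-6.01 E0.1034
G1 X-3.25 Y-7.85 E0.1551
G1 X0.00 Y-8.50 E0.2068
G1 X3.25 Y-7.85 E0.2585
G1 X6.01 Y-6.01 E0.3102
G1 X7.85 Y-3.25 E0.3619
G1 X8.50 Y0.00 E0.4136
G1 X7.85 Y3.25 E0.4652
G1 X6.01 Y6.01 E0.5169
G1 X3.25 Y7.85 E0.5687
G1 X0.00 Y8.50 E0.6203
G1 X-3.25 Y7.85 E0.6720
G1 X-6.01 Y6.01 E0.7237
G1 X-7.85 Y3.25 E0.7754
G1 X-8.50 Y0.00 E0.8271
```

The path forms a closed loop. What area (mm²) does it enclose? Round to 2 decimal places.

221.08 mm²

Apply the shoelace formula to the sequence of (X, Y) vertices; enclosed area = 221.08 mm².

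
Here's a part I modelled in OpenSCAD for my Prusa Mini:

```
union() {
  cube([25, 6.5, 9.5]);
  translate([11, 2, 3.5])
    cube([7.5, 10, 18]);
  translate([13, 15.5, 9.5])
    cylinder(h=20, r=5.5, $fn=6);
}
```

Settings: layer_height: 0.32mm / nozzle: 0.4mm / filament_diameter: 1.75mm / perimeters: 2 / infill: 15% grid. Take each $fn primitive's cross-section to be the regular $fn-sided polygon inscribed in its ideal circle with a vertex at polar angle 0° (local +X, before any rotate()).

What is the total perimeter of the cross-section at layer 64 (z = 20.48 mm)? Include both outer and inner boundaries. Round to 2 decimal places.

At z = 20.48 mm: the cube is absent (z outside [0, 9.5]); the cube at (11, 2) (footprint 7.5×10) is included at this height (perimeter 35.00 mm); the r=5.5 cylinder at (13, 15.5) contributes a regular 6-gon of circumradius 5.5 (perimeter = 2·6·5.500·sin(180°/6) = 33.00 mm); Combining (union): the regions partially overlap (shared area 6.46 mm²), so the edge portions inside another operand are dropped and the merged outline is re-measured after clipping — boundary = 55.05 mm. Overall, the cross-section is a single solid region. Total boundary length (outer) = 55.05 mm.

55.05 mm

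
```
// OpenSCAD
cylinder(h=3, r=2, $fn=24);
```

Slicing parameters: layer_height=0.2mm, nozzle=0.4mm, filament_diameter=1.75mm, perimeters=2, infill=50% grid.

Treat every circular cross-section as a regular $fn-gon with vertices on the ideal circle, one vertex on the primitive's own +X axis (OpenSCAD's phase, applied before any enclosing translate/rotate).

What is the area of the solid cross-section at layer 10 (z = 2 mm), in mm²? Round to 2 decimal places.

12.42 mm²

At z = 2 mm: the cylinder: section is a regular 24-gon, circumradius r=2 (area = (24/2)·2.000²·sin(360°/24) = 12.42 mm²). Overall, the cross-section is a single solid region. Net area = 12.42 mm².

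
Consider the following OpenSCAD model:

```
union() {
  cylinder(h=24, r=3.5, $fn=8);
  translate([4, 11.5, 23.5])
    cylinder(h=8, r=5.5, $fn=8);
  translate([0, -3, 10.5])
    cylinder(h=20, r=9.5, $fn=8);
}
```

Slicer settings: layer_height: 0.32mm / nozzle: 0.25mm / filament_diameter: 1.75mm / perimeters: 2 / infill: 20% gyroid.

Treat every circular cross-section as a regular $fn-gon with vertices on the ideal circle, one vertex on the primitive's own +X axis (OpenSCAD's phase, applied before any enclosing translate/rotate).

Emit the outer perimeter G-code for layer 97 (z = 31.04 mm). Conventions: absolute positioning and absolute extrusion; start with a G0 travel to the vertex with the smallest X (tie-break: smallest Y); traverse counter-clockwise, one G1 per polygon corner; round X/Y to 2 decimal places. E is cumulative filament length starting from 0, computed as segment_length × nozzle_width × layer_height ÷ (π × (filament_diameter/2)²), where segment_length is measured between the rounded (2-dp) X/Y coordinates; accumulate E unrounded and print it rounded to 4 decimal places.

G0 X-1.50 Y11.50 Z31.04
G1 X0.11 Y7.61 E0.1400
G1 X4.00 Y6.00 E0.2801
G1 X7.89 Y7.61 E0.4201
G1 X9.50 Y11.50 E0.5601
G1 X7.89 Y15.39 E0.7001
G1 X4.00 Y17.00 E0.8402
G1 X0.11 Y15.39 E0.9802
G1 X-1.50 Y11.50 E1.1202

At z = 31.04 mm: the cylinder is not intersected at this z (z outside [0, 24]); the cylinder at (4, 11.5): section is a regular 8-gon, circumradius r=5.5; the cylinder at (0, -3) does not reach this height (z outside [10.5, 30.5]); Merging all regions: only the r=5.5 cylinder at (4, 11.5) is present, so the union is just that shape — 1 connected region. The outline is a single polygon with 8 vertices. Extrusion per mm of travel: 0.25 × 0.32 / (π × 0.875²) = 0.033260. Accumulating E over each segment gives final E = 1.1202.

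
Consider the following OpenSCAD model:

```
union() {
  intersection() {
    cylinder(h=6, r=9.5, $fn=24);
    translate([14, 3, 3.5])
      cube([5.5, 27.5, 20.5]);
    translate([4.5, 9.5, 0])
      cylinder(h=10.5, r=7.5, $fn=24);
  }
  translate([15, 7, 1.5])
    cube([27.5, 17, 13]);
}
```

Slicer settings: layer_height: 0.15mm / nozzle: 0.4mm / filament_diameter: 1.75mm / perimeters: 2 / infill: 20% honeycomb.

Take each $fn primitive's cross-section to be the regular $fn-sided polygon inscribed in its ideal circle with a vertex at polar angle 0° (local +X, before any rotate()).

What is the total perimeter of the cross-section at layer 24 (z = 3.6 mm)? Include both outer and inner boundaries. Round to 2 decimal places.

89.00 mm

At z = 3.6 mm: the r=9.5 cylinder contributes a regular 24-gon of circumradius 9.5 (perimeter = 2·24·9.500·sin(180°/24) = 59.52 mm); the cube at (14, 3) (footprint 5.5×27.5) is included at this height (perimeter 66.00 mm); the r=7.5 cylinder at (4.5, 9.5) gives a regular 24-gon of circumradius 7.5 (constant along its height) (perimeter = 2·24·7.500·sin(180°/24) = 46.99 mm); Keeping only the common overlap: the 5.5×27.5 cube at (14, 3) does not overlap the r=9.5 cylinder (empty); the r=7.5 cylinder at (4.5, 9.5) does not overlap the running intersection (empty) — nothing remains; the cube at (15, 7) (footprint 27.5×17) is included at this height (perimeter 89.00 mm); Taking the union: only the 27.5×17 cube at (15, 7) is present, so the union is just that shape — boundary = 89.00 mm. Overall, the cross-section is a single solid region. Total boundary length (outer) = 89.00 mm.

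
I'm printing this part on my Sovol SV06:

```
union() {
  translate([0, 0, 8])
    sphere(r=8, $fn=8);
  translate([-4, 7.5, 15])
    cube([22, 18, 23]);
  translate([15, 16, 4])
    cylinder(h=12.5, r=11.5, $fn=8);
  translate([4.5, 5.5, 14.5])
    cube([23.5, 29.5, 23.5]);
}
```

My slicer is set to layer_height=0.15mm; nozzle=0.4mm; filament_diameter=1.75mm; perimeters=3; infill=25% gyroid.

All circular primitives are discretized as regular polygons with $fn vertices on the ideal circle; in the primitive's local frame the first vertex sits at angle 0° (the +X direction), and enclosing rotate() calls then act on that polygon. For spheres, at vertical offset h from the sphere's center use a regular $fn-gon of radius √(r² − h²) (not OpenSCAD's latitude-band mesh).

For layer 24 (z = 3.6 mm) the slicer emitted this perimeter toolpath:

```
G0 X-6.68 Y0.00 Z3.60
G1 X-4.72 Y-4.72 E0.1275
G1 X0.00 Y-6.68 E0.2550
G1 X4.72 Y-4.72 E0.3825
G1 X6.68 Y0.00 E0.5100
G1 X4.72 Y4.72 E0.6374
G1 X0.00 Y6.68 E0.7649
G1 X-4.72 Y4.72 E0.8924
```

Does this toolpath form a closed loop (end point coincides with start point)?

Start point (G0): (-6.68, 0.00). End point (last G1): the path does not return to the start — open.

no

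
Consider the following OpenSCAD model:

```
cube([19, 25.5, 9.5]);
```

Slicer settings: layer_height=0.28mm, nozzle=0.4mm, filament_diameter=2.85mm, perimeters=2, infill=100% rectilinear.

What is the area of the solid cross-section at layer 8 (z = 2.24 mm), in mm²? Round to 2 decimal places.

484.50 mm²

At z = 2.24 mm: the cube (footprint 19×25.5) is included at this height (area 484.50 mm²). Overall, the cross-section is a single solid region. Net area = 484.50 mm².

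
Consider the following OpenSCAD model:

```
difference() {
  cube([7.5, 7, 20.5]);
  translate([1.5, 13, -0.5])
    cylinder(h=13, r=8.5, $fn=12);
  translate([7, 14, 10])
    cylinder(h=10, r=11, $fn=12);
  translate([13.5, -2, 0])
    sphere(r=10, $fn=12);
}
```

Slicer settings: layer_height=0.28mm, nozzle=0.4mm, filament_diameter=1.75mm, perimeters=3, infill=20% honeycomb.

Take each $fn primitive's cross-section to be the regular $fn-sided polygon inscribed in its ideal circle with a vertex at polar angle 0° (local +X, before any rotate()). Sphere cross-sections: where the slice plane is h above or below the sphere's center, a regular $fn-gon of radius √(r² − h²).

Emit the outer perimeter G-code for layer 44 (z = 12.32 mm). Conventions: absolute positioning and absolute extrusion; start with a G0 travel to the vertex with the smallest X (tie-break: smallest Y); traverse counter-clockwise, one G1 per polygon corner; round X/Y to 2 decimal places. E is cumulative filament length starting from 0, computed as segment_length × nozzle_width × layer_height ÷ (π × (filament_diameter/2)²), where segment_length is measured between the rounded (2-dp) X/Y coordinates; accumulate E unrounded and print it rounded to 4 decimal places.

At z = 12.32 mm: the 7.5×7 cube contributes its full rectangle; the cylinder at (1.5, 13): section is a regular 12-gon, circumradius r=8.5; the r=11 cylinder at (7, 14) contributes a regular 12-gon of circumradius 11; the sphere at (13.5, -2) does not reach this height (|z−center|=12.320 > r=10); Subtracting the remaining from the first: starting from the 7.5×7 cube, the r=8.5 cylinder at (1.5, 13) partially overlaps it — only the 12.58 mm² overlap (of its 216.75 mm²) is removed, clipping the outline; the r=11 cylinder at (7, 14) partially overlaps it — only the 10.78 mm² overlap (of its 363.00 mm²) is removed, clipping the outline — 1 connected region. The outline is a single polygon with 7 vertices. Extrusion per mm of travel: 0.4 × 0.28 / (π × 0.875²) = 0.046564. Accumulating E over each segment gives final E = 1.0853.

G0 X0.00 Y0.00 Z12.32
G1 X7.50 Y0.00 E0.3492
G1 X7.50 Y3.13 E0.4950
G1 X7.00 Y3.00 E0.5190
G1 X1.50 Y4.47 E0.7841
G1 X1.46 Y4.51 E0.7868
G1 X0.00 Y4.90 E0.8571
G1 X0.00 Y0.00 E1.0853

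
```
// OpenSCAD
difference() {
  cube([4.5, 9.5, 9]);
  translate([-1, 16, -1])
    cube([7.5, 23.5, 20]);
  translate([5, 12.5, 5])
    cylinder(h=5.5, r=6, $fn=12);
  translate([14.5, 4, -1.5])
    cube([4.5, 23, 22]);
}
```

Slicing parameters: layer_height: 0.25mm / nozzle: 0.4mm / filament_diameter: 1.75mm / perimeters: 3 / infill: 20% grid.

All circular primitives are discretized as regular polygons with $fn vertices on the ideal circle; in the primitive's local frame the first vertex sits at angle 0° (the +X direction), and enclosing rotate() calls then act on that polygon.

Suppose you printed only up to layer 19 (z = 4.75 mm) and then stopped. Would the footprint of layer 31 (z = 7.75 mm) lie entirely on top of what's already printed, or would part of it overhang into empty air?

Compare the two slices. At z = 4.75: the cube is present — its section is the full 4.5×9.5 rectangle (area 42.75 mm²); the cube at (-1, 16) (footprint 7.5×23.5) is included at this height (area 176.25 mm²); the cylinder at (5, 12.5) does not reach this height (z outside [5, 10.5]); the cube at (14.5, 4) (footprint 4.5×23) is included at this height (area 103.50 mm²); After the difference (first − rest): starting from the 4.5×9.5 cube (42.75 mm²), the 7.5×23.5 cube at (-1, 16) misses the remaining region (no effect); the 4.5×23 cube at (14.5, 4) misses the remaining region (no effect) — area = 42.75 mm². At z = 7.75: the 4.5×9.5 cube contributes its full rectangle (area 42.75 mm²); the 7.5×23.5 cube at (-1, 16) contributes its full rectangle (area 176.25 mm²); the r=6 cylinder at (5, 12.5) gives a regular 12-gon of circumradius 6 (constant along its height) (area = (12/2)·6.000²·sin(360°/12) = 108.00 mm²); the cube at (14.5, 4) is present — its section is the full 4.5×23 rectangle (area 103.50 mm²); After the difference (first − rest): starting from the 4.5×9.5 cube (42.75 mm²), the 7.5×23.5 cube at (-1, 16) misses the remaining region (no effect); the r=6 cylinder at (5, 12.5) partially overlaps it — only the 8.72 mm² overlap (of its 108.00 mm²) is removed, clipping the outline; the 4.5×23 cube at (14.5, 4) misses the remaining region (no effect) — area = 34.03 mm². Checking containment: the cross-section at z = 7.75 is a subset of the cross-section at z = 4.75.

entirely on top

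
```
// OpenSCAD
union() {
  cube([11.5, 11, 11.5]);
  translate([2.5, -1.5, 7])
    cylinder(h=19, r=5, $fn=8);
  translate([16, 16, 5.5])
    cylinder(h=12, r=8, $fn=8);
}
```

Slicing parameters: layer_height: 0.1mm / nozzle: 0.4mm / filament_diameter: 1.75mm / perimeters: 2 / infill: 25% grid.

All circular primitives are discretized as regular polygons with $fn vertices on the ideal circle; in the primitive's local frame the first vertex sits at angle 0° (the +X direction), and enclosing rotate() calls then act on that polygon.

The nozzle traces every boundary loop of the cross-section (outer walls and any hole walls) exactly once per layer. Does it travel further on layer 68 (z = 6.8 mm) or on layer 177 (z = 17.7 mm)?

layer 68 (z = 6.8 mm)

Layer 68 (z = 6.8): the cube (footprint 11.5×11) is included at this height (perimeter 45.00 mm); the cylinder at (2.5, -1.5) is not intersected at this z (z outside [7, 26]); the r=8 cylinder at (16, 16) gives a regular 8-gon of circumradius 8 (constant along its height) (perimeter = 2·8·8.000·sin(180°/8) = 48.98 mm); Combining (union): the regions partially overlap (shared area 1.13 mm²), so the edge portions inside another operand are dropped and the merged outline is re-measured after clipping — boundary = 89.46 mm. So its perimeter = 89.46 mm. Layer 177 (z = 17.7): the cube is absent (z outside [0, 11.5]); the r=5 cylinder at (2.5, -1.5) gives a regular 8-gon of circumradius 5 (constant along its height) (perimeter = 2·8·5.000·sin(180°/8) = 30.61 mm); the cylinder at (16, 16) does not reach this height (z outside [5.5, 17.5]); Taking the union: only the r=5 cylinder at (2.5, -1.5) is present, so the union is just that shape — boundary = 30.61 mm. So its perimeter = 30.61 mm. Layer 68 is larger (89.46 vs 30.61 mm).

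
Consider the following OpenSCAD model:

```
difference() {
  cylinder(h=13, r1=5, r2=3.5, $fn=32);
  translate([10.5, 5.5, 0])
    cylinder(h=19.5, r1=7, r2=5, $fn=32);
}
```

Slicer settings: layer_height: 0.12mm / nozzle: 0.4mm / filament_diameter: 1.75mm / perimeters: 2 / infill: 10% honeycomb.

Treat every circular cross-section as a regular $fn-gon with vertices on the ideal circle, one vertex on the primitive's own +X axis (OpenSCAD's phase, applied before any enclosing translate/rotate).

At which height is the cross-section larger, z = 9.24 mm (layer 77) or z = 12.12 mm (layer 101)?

layer 77 (z = 9.24 mm)

Layer 77 (z = 9.24): the cone (r1=5→r2=3.5) has section circumradius 3.934 here — a regular 32-gon (area = (32/2)·3.934²·sin(360°/32) = 48.30 mm²); the cone at (10.5, 5.5) (r1=7→r2=5) has section circumradius 6.052 here — a regular 32-gon (area = (32/2)·6.052²·sin(360°/32) = 114.34 mm²); Taking the first minus the rest: starting from the cone (48.30 mm²), the cone at (10.5, 5.5) misses the remaining region (no effect) — area = 48.30 mm². So its area = 48.30 mm². Layer 101 (z = 12.12): the cone contributes a regular 32-gon of circumradius 3.602 (interpolated between r1=5 and r2=3.5 at t=0.932) (area = (32/2)·3.602²·sin(360°/32) = 40.49 mm²); the cone at (10.5, 5.5) contributes a regular 32-gon of circumradius 5.757 (interpolated between r1=7 and r2=5 at t=0.622) (area = (32/2)·5.757²·sin(360°/32) = 103.45 mm²); Subtracting the remaining from the first: starting from the cone (40.49 mm²), the cone at (10.5, 5.5) misses the remaining region (no effect) — area = 40.49 mm². So its area = 40.49 mm². Layer 77 is larger (48.30 vs 40.49 mm²).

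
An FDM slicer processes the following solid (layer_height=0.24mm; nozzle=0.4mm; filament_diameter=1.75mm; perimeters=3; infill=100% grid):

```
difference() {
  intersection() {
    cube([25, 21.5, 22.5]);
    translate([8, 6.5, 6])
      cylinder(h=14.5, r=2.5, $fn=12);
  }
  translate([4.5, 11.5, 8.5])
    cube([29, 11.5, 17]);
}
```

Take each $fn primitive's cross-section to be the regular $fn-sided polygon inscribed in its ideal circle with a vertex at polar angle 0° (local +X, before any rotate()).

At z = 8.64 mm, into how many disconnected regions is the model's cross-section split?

1

At z = 8.64 mm: the cube is present — its section is the full 25×21.5 rectangle; the r=2.5 cylinder at (8, 6.5) contributes a regular 12-gon of circumradius 2.5; Taking the intersection: the r=2.5 cylinder at (8, 6.5) lies inside the 25×21.5 cube, so the common part is the r=2.5 cylinder at (8, 6.5) itself — 1 connected region; the cube at (4.5, 11.5) (footprint 29×11.5) is included at this height; Taking the first minus the rest: starting from the result so far, the 29×11.5 cube at (4.5, 11.5) misses the remaining region (no effect) — 1 connected region. The result has 1 disconnected region.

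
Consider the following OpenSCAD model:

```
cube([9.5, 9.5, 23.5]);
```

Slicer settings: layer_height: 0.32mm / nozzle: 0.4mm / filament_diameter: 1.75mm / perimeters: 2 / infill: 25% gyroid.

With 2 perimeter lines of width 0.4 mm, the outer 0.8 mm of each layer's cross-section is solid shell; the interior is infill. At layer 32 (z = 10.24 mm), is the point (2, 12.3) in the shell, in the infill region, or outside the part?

At z = 10.24 mm: the cube is present — its section is the full 9.5×9.5 rectangle. Overall, the cross-section is a single solid region. The nearest boundary edge runs (9.50, 9.50)→(0.00, 9.50); distance from the point to it = 2.80 mm. The point is not inside any of the regions above, so it lies outside the cross-section (2.80 mm from the nearest boundary).

outside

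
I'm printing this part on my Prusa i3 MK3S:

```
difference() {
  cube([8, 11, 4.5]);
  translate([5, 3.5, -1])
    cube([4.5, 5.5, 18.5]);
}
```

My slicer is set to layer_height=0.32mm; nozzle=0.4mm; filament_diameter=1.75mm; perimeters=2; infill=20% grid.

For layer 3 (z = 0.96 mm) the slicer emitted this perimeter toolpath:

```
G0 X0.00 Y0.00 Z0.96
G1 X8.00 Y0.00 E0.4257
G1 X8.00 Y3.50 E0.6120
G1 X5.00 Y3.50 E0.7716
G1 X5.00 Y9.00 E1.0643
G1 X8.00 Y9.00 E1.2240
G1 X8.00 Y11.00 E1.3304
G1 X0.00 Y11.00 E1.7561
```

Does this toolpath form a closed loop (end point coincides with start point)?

Start point (G0): (0.00, 0.00). End point (last G1): the path does not return to the start — open.

no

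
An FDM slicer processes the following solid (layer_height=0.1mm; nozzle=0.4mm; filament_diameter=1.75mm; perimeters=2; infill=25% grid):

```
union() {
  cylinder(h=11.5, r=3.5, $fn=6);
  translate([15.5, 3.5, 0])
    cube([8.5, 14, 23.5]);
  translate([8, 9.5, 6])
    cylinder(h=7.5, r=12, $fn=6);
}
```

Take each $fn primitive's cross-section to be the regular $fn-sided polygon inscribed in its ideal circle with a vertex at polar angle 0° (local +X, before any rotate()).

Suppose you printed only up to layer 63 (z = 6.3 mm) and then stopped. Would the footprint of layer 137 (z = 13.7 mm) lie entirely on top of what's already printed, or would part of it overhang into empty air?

Compare the two slices. At z = 6.3: the r=3.5 cylinder contributes a regular 6-gon of circumradius 3.5 (area = (6/2)·3.500²·sin(360°/6) = 31.83 mm²); the 8.5×14 cube at (15.5, 3.5) contributes its full rectangle (area 119.00 mm²); the r=12 cylinder at (8, 9.5) gives a regular 6-gon of circumradius 12 (constant along its height) (area = (6/2)·12.000²·sin(360°/6) = 374.12 mm²); Merging all regions: the regions partially overlap — summed areas 524.95 mm² minus the doubly-counted overlap 41.59 mm² gives 483.36 mm² — area = 483.36 mm². At z = 13.7: the cylinder is not intersected at this z (z outside [0, 11.5]); the cube at (15.5, 3.5) is present — its section is the full 8.5×14 rectangle (area 119.00 mm²); the cylinder at (8, 9.5) does not reach this height (z outside [6, 13.5]); Combining (union): only the 8.5×14 cube at (15.5, 3.5) is present, so the union is just that shape — area = 119.00 mm². Checking containment: the cross-section at z = 13.7 is a subset of the cross-section at z = 6.3.

entirely on top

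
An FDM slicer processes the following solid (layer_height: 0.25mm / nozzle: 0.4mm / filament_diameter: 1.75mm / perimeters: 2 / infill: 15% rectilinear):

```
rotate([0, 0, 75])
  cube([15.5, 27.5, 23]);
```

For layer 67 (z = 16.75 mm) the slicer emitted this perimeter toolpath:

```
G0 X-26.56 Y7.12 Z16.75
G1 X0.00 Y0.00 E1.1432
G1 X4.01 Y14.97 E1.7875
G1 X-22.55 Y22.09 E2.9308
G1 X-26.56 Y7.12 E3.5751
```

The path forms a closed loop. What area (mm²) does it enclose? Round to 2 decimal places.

Apply the shoelace formula to the sequence of (X, Y) vertices; enclosed area = 426.15 mm².

426.15 mm²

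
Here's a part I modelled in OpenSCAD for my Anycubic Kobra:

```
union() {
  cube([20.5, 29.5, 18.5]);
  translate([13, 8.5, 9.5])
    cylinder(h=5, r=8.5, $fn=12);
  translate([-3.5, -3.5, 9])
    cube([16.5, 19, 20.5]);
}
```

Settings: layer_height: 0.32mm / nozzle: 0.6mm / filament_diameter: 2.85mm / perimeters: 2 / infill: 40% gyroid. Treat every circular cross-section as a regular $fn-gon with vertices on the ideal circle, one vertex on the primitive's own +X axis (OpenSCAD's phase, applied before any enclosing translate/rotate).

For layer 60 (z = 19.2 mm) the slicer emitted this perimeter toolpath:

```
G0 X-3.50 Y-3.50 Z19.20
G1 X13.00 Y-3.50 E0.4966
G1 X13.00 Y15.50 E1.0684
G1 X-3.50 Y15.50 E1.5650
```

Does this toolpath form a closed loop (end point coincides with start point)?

no

Start point (G0): (-3.50, -3.50). End point (last G1): the path does not return to the start — open.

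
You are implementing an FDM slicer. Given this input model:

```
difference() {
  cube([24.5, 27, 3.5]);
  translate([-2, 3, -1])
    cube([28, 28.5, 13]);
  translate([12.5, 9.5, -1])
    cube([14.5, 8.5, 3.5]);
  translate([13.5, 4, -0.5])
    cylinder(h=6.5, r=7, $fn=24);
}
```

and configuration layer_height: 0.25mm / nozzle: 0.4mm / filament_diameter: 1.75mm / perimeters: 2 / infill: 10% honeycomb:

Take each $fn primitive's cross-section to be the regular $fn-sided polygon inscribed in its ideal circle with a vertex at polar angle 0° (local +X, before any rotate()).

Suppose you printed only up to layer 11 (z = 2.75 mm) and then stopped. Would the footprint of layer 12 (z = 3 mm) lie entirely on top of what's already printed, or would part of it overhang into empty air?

entirely on top

Compare the two slices. At z = 2.75: the cube (footprint 24.5×27) is included at this height (area 661.50 mm²); the cube at (-2, 3) is present — its section is the full 28×28.5 rectangle (area 798.00 mm²); the cube at (12.5, 9.5) is absent (z outside [-1, 2.5]); the r=7 cylinder at (13.5, 4) gives a regular 24-gon of circumradius 7 (constant along its height) (area = (24/2)·7.000²·sin(360°/24) = 152.19 mm²); After the difference (first − rest): starting from the 24.5×27 cube (661.50 mm²), the 28×28.5 cube at (-2, 3) partially overlaps it — only the 588.00 mm² overlap (of its 798.00 mm²) is removed, clipping the outline; the r=7 cylinder at (13.5, 4) partially overlaps it — only the 38.58 mm² overlap (of its 152.19 mm²) is removed, clipping the outline — area = 34.92 mm². At z = 3: the cube is present — its section is the full 24.5×27 rectangle (area 661.50 mm²); the cube at (-2, 3) is present — its section is the full 28×28.5 rectangle (area 798.00 mm²); the cube at (12.5, 9.5) is not intersected at this z (z outside [-1, 2.5]); the r=7 cylinder at (13.5, 4) contributes a regular 24-gon of circumradius 7 (area = (24/2)·7.000²·sin(360°/24) = 152.19 mm²); Subtracting the remaining from the first: starting from the 24.5×27 cube (661.50 mm²), the 28×28.5 cube at (-2, 3) partially overlaps it — only the 588.00 mm² overlap (of its 798.00 mm²) is removed, clipping the outline; the r=7 cylinder at (13.5, 4) partially overlaps it — only the 38.58 mm² overlap (of its 152.19 mm²) is removed, clipping the outline — area = 34.92 mm². Checking containment: the cross-section at z = 3 is a subset of the cross-section at z = 2.75.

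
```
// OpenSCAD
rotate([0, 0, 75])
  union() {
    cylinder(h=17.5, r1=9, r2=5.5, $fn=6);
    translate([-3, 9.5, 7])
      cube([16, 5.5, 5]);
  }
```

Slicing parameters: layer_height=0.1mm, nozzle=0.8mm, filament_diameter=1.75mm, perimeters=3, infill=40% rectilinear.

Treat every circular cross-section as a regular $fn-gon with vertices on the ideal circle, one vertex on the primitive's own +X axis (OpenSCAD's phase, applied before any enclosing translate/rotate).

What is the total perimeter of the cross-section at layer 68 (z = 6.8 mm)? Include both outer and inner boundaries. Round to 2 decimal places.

At z = 6.8 mm: the cone contributes a regular 6-gon of circumradius 7.640 (interpolated between r1=9 and r2=5.5 at t=0.389) (perimeter = 2·6·7.640·sin(180°/6) = 45.84 mm); the cube at (-3, 9.5) is not intersected at this z (z outside [7, 12]); Merging all regions: only the cone is present, so the union is just that shape — boundary = 45.84 mm; (whole slice rotated 75° about Z — lengths, areas and connectivity unchanged). Overall, the cross-section is a single solid region. Total boundary length (outer) = 45.84 mm.

45.84 mm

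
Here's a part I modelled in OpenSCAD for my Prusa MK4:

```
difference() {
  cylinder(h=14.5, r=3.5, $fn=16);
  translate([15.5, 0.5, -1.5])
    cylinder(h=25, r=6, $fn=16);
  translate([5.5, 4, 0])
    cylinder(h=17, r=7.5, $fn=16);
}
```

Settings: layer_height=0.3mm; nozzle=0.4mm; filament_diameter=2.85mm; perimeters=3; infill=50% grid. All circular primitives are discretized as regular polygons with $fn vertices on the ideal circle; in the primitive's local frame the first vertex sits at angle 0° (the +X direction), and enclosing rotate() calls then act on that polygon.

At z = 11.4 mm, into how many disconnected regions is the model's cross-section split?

At z = 11.4 mm: the cylinder: section is a regular 16-gon, circumradius r=3.5; the r=6 cylinder at (15.5, 0.5) contributes a regular 16-gon of circumradius 6; the cylinder at (5.5, 4): section is a regular 16-gon, circumradius r=7.5; After the difference (first − rest): starting from the r=3.5 cylinder, the r=6 cylinder at (15.5, 0.5) misses the remaining region (no effect); the r=7.5 cylinder at (5.5, 4) partially overlaps it — only the 20.96 mm² overlap (of its 172.21 mm²) is removed, clipping the outline — 1 connected region. The result has 1 disconnected region.

1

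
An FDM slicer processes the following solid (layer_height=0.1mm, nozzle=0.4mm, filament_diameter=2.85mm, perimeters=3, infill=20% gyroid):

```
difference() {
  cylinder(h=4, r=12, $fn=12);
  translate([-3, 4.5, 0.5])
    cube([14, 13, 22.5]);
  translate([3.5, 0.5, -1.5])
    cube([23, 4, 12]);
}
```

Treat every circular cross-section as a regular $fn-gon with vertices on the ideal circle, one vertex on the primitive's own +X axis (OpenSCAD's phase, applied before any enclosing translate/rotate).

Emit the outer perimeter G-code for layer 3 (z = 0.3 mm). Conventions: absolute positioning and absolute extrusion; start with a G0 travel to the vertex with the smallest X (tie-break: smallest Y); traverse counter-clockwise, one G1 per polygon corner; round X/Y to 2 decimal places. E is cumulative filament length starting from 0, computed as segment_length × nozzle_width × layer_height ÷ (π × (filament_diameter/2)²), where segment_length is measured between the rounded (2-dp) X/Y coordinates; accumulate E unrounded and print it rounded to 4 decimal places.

At z = 0.3 mm: the cylinder: section is a regular 12-gon, circumradius r=12; the cube at (-3, 4.5) is absent (z outside [0.5, 23]); the 23×4 cube at (3.5, 0.5) contributes its full rectangle; After the difference (first − rest): starting from the r=12 cylinder, the 23×4 cube at (3.5, 0.5) partially overlaps it — only the 31.32 mm² overlap (of its 92.00 mm²) is removed, clipping the outline — 1 connected region. The outline is a single polygon with 16 vertices. Extrusion per mm of travel: 0.4 × 0.1 / (π × 1.425²) = 0.006270. Accumulating E over each segment gives final E = 0.5646.

G0 X-12.00 Y0.00 Z0.30
G1 X-10.39 Y-6.00 E0.0390
G1 X-6.00 Y-10.39 E0.0779
G1 X0.00 Y-12.00 E0.1168
G1 X6.00 Y-10.39 E0.1558
G1 X10.39 Y-6.00 E0.1947
G1 X12.00 Y0.00 E0.2337
G1 X11.87 Y0.50 E0.2369
G1 X3.50 Y0.50 E0.2894
G1 X3.50 Y4.50 E0.3145
G1 X10.79 Y4.50 E0.3602
G1 X10.39 Y6.00 E0.3699
G1 X6.00 Y10.39 E0.4088
G1 X0.00 Y12.00 E0.4478
G1 X-6.00 Y10.39 E0.4867
G1 X-10.39 Y6.00 E0.5257
G1 X-12.00 Y0.00 E0.5646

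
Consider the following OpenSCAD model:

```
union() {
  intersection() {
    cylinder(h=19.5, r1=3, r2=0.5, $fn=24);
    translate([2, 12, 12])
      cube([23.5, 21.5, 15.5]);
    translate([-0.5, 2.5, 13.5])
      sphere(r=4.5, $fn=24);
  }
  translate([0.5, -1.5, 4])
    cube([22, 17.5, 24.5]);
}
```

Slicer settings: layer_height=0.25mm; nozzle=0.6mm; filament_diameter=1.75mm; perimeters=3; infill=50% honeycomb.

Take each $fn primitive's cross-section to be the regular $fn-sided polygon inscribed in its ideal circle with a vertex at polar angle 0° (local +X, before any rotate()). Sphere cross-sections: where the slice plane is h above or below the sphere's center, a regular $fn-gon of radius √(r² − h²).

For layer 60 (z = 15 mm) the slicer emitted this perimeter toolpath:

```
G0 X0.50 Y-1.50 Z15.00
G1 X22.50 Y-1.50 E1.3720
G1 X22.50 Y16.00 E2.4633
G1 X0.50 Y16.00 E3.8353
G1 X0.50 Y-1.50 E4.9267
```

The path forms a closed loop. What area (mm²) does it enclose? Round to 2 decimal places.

Apply the shoelace formula to the sequence of (X, Y) vertices; enclosed area = 385.00 mm².

385.00 mm²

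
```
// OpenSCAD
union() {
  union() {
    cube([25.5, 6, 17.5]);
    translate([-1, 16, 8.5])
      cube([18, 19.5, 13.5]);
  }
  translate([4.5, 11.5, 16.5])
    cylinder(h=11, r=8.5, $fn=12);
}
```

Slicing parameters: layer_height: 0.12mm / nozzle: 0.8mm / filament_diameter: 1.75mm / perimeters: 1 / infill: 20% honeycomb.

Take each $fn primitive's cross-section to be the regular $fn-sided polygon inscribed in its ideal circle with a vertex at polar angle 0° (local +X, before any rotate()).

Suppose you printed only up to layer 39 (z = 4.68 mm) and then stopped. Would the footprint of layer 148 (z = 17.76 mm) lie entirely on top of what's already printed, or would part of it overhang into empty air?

part overhangs

Compare the two slices. At z = 4.68: the 25.5×6 cube contributes its full rectangle (area 153.00 mm²); the cube at (-1, 16) does not reach this height (z outside [8.5, 22]); Merging all regions: only the 25.5×6 cube is present, so the union is just that shape — area = 153.00 mm²; the cylinder at (4.5, 11.5) is absent (z outside [16.5, 27.5]); Combining (union): only the result so far is present, so the union is just that shape — area = 153.00 mm². At z = 17.76: the cube does not reach this height (z outside [0, 17.5]); the cube at (-1, 16) is present — its section is the full 18×19.5 rectangle (area 351.00 mm²); Taking the union: only the 18×19.5 cube at (-1, 16) is present, so the union is just that shape — area = 351.00 mm²; the r=8.5 cylinder at (4.5, 11.5) contributes a regular 12-gon of circumradius 8.5 (area = (12/2)·8.500²·sin(360°/12) = 216.75 mm²); Merging all regions: the regions partially overlap — summed areas 567.75 mm² minus the doubly-counted overlap 36.05 mm² gives 531.70 mm² — area = 531.70 mm². Checking containment: at z = 17.76 the cross-section extends beyond the z = 4.68 cross-section by about 508.88 mm².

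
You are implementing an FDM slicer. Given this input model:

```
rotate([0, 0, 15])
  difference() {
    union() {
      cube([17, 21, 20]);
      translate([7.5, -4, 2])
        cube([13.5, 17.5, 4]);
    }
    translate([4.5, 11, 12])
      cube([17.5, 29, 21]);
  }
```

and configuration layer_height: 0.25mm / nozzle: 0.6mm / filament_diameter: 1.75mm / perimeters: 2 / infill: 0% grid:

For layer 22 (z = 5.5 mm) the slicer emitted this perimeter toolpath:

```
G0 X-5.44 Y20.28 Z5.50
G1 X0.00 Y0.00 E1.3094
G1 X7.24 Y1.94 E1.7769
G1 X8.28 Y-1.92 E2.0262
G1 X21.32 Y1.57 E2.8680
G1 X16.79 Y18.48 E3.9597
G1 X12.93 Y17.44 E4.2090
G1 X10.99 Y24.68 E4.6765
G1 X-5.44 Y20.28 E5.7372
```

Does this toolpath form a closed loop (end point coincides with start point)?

Start point (G0): (-5.44, 20.28). End point (last G1): the path returns to the start — closed.

yes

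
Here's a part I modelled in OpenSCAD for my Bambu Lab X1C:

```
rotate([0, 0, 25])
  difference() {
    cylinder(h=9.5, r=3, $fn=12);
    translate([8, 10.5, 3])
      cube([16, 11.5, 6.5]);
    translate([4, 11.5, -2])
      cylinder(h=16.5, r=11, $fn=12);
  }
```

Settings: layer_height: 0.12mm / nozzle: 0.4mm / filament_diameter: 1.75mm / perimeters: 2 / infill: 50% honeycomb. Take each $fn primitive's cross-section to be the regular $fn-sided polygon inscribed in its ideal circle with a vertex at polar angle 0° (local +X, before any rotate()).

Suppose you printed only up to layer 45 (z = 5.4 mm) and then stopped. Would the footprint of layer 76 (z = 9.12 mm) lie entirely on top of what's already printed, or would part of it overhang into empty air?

Compare the two slices. At z = 5.4: the cylinder: section is a regular 12-gon, circumradius r=3 (area = (12/2)·3.000²·sin(360°/12) = 27.00 mm²); the cube at (8, 10.5) is present — its section is the full 16×11.5 rectangle (area 184.00 mm²); the cylinder at (4, 11.5): section is a regular 12-gon, circumradius r=11 (area = (12/2)·11.000²·sin(360°/12) = 363.00 mm²); Taking the first minus the rest: starting from the r=3 cylinder (27.00 mm²), the 16×11.5 cube at (8, 10.5) misses the remaining region (no effect); the r=11 cylinder at (4, 11.5) partially overlaps it — only the 4.96 mm² overlap (of its 363.00 mm²) is removed, clipping the outline — area = 22.04 mm²; (rotated 25° about Z; rotation is an isometry so areas/perimeters/island counts are preserved). At z = 9.12: the cylinder: section is a regular 12-gon, circumradius r=3 (area = (12/2)·3.000²·sin(360°/12) = 27.00 mm²); the cube at (8, 10.5) is present — its section is the full 16×11.5 rectangle (area 184.00 mm²); the r=11 cylinder at (4, 11.5) contributes a regular 12-gon of circumradius 11 (area = (12/2)·11.000²·sin(360°/12) = 363.00 mm²); Taking the first minus the rest: starting from the r=3 cylinder (27.00 mm²), the 16×11.5 cube at (8, 10.5) misses the remaining region (no effect); the r=11 cylinder at (4, 11.5) partially overlaps it — only the 4.96 mm² overlap (of its 363.00 mm²) is removed, clipping the outline — area = 22.04 mm²; (whole slice rotated 25° about Z — lengths, areas and connectivity unchanged). Checking containment: the cross-section at z = 9.12 is a subset of the cross-section at z = 5.4.

entirely on top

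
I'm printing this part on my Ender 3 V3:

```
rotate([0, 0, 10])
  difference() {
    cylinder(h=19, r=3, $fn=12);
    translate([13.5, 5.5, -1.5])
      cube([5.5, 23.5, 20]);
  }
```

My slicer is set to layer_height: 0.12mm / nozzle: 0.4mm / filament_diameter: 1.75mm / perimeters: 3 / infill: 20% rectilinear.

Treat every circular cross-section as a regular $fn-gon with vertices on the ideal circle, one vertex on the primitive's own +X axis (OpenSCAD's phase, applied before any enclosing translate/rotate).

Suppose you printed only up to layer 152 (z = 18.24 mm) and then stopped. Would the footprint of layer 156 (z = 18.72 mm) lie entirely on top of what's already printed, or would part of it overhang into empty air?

Compare the two slices. At z = 18.24: the r=3 cylinder gives a regular 12-gon of circumradius 3 (constant along its height) (area = (12/2)·3.000²·sin(360°/12) = 27.00 mm²); the 5.5×23.5 cube at (13.5, 5.5) contributes its full rectangle (area 129.25 mm²); After the difference (first − rest): starting from the r=3 cylinder (27.00 mm²), the 5.5×23.5 cube at (13.5, 5.5) misses the remaining region (no effect) — area = 27.00 mm²; (rotated 10° about Z; rotation is an isometry so areas/perimeters/island counts are preserved). At z = 18.72: the r=3 cylinder contributes a regular 12-gon of circumradius 3 (area = (12/2)·3.000²·sin(360°/12) = 27.00 mm²); the cube at (13.5, 5.5) is absent (z outside [-1.5, 18.5]); Taking the first minus the rest: none of the subtracted shapes is present at this height, so the r=3 cylinder is unchanged — area = 27.00 mm²; (whole slice rotated 10° about Z — lengths, areas and connectivity unchanged). Checking containment: the cross-section at z = 18.72 is a subset of the cross-section at z = 18.24.

entirely on top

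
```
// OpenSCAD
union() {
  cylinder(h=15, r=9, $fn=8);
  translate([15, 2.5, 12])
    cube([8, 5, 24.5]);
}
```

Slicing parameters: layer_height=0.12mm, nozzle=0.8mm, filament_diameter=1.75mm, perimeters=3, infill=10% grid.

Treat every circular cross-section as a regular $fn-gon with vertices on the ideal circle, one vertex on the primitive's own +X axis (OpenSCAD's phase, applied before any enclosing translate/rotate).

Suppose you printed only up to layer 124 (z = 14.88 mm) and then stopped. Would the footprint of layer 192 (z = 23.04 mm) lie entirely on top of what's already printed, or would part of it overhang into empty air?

Compare the two slices. At z = 14.88: the r=9 cylinder gives a regular 8-gon of circumradius 9 (constant along its height) (area = (8/2)·9.000²·sin(360°/8) = 229.10 mm²); the cube at (15, 2.5) (footprint 8×5) is included at this height (area 40.00 mm²); Merging all regions: the 2 present regions are separate (no shared area or edge), so areas and boundary lengths simply add and each stays a separate island — area = 269.10 mm². At z = 23.04: the cylinder is not intersected at this z (z outside [0, 15]); the 8×5 cube at (15, 2.5) contributes its full rectangle (area 40.00 mm²); Merging all regions: only the 8×5 cube at (15, 2.5) is present, so the union is just that shape — area = 40.00 mm². Checking containment: the cross-section at z = 23.04 is a subset of the cross-section at z = 14.88.

entirely on top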